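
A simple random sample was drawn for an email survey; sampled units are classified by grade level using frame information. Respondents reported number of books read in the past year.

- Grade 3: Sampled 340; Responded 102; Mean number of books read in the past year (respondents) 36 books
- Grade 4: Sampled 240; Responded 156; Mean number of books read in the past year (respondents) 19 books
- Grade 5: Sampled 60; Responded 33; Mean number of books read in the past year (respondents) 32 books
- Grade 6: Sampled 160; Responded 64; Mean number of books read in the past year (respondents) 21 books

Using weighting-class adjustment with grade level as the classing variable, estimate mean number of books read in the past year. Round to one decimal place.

27.6

Class response rates: Grade 3 102/340 = 30%, Grade 4 156/240 = 65%, Grade 5 33/60 = 55%, Grade 6 64/160 = 40%.
Each respondent's weight = sampled/responded in their class; summing within a class gives n_sampled, so:
  Grade 3: 340 × 36 = 12,240
  Grade 4: 240 × 19 = 4560
  Grade 5: 60 × 32 = 1920
  Grade 6: 160 × 21 = 3360
Adjusted estimate = 22,080 / 800 = 27.6 → 27.6.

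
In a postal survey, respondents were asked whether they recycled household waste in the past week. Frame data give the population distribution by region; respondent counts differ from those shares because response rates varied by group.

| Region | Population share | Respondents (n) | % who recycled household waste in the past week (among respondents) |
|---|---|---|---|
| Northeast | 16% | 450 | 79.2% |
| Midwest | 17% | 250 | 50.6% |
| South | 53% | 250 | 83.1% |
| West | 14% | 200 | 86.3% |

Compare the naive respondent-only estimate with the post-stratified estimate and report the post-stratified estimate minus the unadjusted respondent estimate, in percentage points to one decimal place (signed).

Without adjustment, the pooled respondent share is:
  (450/1150)×79.2 + (250/1150)×50.6 + (250/1150)×83.1 + (200/1150)×86.3 = 75.0652%
Reweighting by population region shares:
  0.16×79.2 + 0.17×50.6 + 0.53×83.1 + 0.14×86.3 = 77.399%
Difference = 77.399 − 75.0652 = 2.3338 pp.

+2.3 percentage points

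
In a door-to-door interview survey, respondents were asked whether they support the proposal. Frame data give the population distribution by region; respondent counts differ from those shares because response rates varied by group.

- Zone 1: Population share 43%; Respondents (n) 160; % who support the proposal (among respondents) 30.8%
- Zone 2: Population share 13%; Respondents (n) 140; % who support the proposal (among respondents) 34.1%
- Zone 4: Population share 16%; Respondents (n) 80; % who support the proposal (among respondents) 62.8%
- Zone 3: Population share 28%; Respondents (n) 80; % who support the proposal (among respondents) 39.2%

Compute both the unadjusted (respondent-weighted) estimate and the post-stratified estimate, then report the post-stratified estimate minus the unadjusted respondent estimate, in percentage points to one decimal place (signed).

Unadjusted (pooled respondent) estimate weights by respondent counts:
  (160/460)×30.8 + (140/460)×34.1 + (80/460)×62.8 + (80/460)×39.2 = 38.8304%
Reweighting by population region shares:
  0.43×30.8 + 0.13×34.1 + 0.16×62.8 + 0.28×39.2 = 38.701%
Difference = 38.701 − 38.8304 = -0.1294 pp.

-0.1 percentage points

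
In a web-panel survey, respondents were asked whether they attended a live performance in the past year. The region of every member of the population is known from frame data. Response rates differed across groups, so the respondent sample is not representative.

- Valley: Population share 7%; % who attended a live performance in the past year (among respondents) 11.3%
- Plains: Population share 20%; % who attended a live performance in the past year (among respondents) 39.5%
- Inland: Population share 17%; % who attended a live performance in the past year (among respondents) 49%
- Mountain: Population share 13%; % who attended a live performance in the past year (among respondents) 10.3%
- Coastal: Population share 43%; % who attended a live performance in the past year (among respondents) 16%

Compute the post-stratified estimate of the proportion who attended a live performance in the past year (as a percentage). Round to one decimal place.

25.2%

Post-stratification weights by population share, not respondent share:
  Valley: 0.07 × 11.3 = 0.791
  Plains: 0.2 × 39.5 = 7.9
  Inland: 0.17 × 49 = 8.33
  Mountain: 0.13 × 10.3 = 1.339
  Coastal: 0.43 × 16 = 6.88
Post-stratified estimate = 25.24 → 25.2%.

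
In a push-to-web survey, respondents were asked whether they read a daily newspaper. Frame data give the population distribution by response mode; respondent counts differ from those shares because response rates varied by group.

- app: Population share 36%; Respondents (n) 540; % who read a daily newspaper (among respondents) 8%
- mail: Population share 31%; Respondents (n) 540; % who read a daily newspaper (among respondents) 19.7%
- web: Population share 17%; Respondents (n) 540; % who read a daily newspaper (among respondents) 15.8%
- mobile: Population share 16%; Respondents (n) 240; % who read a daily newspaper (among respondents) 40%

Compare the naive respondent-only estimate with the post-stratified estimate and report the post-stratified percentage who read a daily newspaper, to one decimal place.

18.1%

Naive respondent-only estimate (weights = respondent counts):
  (540/1860)×8 + (540/1860)×19.7 + (540/1860)×15.8 + (240/1860)×40 = 17.7903%
Reweighting by population response mode shares:
  0.36×8 + 0.31×19.7 + 0.17×15.8 + 0.16×40 = 18.073%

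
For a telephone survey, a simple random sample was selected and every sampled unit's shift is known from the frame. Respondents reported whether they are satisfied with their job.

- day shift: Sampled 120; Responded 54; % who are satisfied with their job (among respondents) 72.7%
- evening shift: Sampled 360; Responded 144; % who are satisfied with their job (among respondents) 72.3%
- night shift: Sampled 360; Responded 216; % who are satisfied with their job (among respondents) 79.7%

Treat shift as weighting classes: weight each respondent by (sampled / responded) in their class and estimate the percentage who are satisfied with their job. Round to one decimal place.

75.5%

Response rates by class: day shift 54/120 = 45%, evening shift 144/360 = 40%, night shift 216/360 = 60%.
Weighting each respondent by the inverse class response rate inflates each class back to its sampled size, so the class weight is n_sampled:
  day shift: 120 × 72.7 = 8724
  evening shift: 360 × 72.3 = 26,028
  night shift: 360 × 79.7 = 28,692
Adjusted estimate = 63,444 / 840 = 75.5286 → 75.5%.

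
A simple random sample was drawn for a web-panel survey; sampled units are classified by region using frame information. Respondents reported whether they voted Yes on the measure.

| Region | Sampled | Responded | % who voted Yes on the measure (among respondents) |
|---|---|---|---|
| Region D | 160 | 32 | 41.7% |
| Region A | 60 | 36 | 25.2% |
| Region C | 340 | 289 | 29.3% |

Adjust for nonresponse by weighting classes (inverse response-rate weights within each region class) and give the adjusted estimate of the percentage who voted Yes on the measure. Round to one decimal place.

Response rates by class: Region D 32/160 = 20%, Region A 36/60 = 60%, Region C 289/340 = 85%.
Weighting each respondent by the inverse class response rate inflates each class back to its sampled size, so the class weight is n_sampled:
  Region D: 160 × 41.7 = 6672
  Region A: 60 × 25.2 = 1512
  Region C: 340 × 29.3 = 9962
Adjusted estimate = 18,146 / 560 = 32.4036 → 32.4%.

32.4%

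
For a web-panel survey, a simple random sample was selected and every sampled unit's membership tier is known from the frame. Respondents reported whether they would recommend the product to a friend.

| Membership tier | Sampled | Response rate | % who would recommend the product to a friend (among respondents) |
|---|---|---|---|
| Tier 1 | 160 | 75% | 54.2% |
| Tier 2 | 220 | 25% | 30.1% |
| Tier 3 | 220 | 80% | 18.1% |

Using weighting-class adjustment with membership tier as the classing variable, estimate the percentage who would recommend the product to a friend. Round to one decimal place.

32.1%

Weighting each respondent by the inverse class response rate inflates each class back to its sampled size, so the class weight is n_sampled:
  Tier 1: 160 × 54.2 = 8672
  Tier 2: 220 × 30.1 = 6622
  Tier 3: 220 × 18.1 = 3982
Adjusted estimate = 19,276 / 600 = 32.1267 → 32.1%.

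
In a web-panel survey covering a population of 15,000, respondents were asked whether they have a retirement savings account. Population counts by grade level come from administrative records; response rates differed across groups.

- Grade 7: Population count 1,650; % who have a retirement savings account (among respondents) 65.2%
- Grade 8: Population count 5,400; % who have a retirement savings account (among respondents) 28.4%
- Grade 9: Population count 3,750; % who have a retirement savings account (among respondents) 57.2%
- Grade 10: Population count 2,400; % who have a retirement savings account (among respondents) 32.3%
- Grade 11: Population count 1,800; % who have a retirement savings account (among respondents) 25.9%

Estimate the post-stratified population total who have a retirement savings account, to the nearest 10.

6,000

Each cell contributes its population count × the respondent rate:
  Grade 7: 1,650 × 65.2% = 1075.8
  Grade 8: 5,400 × 28.4% = 1533.6
  Grade 9: 3,750 × 57.2% = 2145
  Grade 10: 2,400 × 32.3% = 775.2
  Grade 11: 1,800 × 25.9% = 466.2
Estimated total = 5995.8 → 6,000.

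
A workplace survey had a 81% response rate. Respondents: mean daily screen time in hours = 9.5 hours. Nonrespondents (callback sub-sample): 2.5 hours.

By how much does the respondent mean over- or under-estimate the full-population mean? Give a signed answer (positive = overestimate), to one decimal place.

Nonresponse fraction = 1 − 0.81 = 0.19.
Bias = (nonresponse fraction) × (respondent mean − nonrespondent mean)
     = 0.19 × (9.5 − 2.5) = 0.19 × 7 = 1.33.

+1.3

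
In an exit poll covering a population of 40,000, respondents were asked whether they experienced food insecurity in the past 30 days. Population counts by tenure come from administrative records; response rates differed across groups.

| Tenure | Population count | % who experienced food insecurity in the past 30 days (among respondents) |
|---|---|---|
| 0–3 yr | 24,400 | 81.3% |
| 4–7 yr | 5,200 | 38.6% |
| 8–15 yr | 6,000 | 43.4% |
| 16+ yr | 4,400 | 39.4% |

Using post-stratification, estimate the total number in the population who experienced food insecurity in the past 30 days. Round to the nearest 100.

26,200

Estimated count per cell = population count × respondent percentage:
  0–3 yr: 24,400 × 81.3% = 19837.2
  4–7 yr: 5,200 × 38.6% = 2007.2
  8–15 yr: 6,000 × 43.4% = 2604
  16+ yr: 4,400 × 39.4% = 1733.6
Estimated total = 26,182 → 26,200.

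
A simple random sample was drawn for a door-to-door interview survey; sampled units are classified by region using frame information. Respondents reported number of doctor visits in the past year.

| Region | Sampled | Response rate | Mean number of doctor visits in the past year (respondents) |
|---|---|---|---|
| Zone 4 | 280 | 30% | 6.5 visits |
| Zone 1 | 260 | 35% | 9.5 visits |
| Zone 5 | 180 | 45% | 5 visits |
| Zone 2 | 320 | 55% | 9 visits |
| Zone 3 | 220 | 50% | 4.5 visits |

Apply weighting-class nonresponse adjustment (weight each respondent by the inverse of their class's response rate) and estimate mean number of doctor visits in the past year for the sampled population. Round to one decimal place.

7.2

Inverse-response-rate weighting restores each class to its sampled count, so class totals weight by n_sampled:
  Zone 4: 280 × 6.5 = 1820
  Zone 1: 260 × 9.5 = 2470
  Zone 5: 180 × 5 = 900
  Zone 2: 320 × 9 = 2880
  Zone 3: 220 × 4.5 = 990
Adjusted estimate = 9060 / 1,260 = 7.19048 → 7.2.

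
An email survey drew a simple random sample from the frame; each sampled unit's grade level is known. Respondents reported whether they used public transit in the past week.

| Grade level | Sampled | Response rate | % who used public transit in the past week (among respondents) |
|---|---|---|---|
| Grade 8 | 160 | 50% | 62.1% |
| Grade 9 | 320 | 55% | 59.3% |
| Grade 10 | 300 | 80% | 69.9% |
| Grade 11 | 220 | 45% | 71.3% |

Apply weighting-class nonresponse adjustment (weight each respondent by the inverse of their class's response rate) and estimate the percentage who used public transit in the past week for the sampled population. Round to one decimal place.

65.6%

Weighting each respondent by the inverse class response rate inflates each class back to its sampled size, so the class weight is n_sampled:
  Grade 8: 160 × 62.1 = 9936
  Grade 9: 320 × 59.3 = 18,976
  Grade 10: 300 × 69.9 = 20,970
  Grade 11: 220 × 71.3 = 15,686
Adjusted estimate = 65,568 / 1,000 = 65.568 → 65.6%.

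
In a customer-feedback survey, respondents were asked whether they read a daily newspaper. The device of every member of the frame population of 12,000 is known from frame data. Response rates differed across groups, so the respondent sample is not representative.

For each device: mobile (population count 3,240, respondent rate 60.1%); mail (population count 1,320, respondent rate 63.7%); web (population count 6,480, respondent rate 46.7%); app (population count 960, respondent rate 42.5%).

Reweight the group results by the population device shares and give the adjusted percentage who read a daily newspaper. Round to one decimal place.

Each cell contributes population-share × respondent value:
  mobile: (3,240/12,000) × 60.1 = 16.227
  mail: (1,320/12,000) × 63.7 = 7.007
  web: (6,480/12,000) × 46.7 = 25.218
  app: (960/12,000) × 42.5 = 3.4
Post-stratified estimate = 51.852 → 51.9%.

51.9%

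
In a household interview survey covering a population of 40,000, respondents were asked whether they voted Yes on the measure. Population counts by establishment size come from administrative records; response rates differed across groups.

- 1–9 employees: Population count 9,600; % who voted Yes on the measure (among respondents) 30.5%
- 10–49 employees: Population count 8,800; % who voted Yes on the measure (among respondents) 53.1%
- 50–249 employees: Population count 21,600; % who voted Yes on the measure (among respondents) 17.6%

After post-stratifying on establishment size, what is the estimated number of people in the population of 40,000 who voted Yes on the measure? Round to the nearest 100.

11,400

Each cell contributes its population count × the respondent rate:
  1–9 employees: 9,600 × 30.5% = 2928
  10–49 employees: 8,800 × 53.1% = 4672.8
  50–249 employees: 21,600 × 17.6% = 3801.6
Estimated total = 11402.4 → 11,400.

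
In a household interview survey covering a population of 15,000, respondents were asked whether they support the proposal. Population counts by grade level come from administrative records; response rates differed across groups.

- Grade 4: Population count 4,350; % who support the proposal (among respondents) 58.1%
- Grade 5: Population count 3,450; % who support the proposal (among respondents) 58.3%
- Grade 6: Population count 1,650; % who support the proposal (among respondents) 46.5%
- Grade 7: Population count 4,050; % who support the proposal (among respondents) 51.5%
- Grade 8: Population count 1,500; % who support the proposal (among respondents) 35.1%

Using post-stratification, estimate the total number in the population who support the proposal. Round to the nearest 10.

7,920

Apply each group's respondent rate to its population count:
  Grade 4: 4,350 × 58.1% = 2527.35
  Grade 5: 3,450 × 58.3% = 2011.35
  Grade 6: 1,650 × 46.5% = 767.25
  Grade 7: 4,050 × 51.5% = 2085.75
  Grade 8: 1,500 × 35.1% = 526.5
Estimated total = 7918.2 → 7,920.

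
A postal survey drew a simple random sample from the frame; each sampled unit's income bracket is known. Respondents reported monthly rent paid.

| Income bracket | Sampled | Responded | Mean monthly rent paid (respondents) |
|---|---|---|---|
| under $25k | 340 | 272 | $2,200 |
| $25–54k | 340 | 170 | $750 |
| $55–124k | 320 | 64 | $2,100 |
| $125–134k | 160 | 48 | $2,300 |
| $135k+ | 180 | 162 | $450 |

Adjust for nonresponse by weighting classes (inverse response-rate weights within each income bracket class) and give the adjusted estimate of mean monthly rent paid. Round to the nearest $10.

Class response rates: under $25k 272/340 = 80%, $25–54k 170/340 = 50%, $55–124k 64/320 = 20%, $125–134k 48/160 = 30%, $135k+ 162/180 = 90%.
Each respondent's weight = sampled/responded in their class; summing within a class gives n_sampled, so:
  under $25k: 340 × 2200 = 748,000
  $25–54k: 340 × 750 = 255,000
  $55–124k: 320 × 2100 = 672,000
  $125–134k: 160 × 2300 = 368,000
  $135k+: 180 × 450 = 81,000
Adjusted estimate = 2,124,000 / 1,340 = 1585.07 → $1,590.

$1,590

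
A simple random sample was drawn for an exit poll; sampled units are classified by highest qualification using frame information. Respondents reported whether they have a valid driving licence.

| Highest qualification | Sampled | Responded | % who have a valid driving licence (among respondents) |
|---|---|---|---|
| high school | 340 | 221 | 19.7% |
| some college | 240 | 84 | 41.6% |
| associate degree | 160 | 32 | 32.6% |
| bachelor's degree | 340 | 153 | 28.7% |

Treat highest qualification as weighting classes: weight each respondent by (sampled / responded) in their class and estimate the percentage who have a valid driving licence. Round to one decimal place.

29.3%

Class response rates: high school 221/340 = 65%, some college 84/240 = 35%, associate degree 32/160 = 20%, bachelor's degree 153/340 = 45%.
Weighting each respondent by the inverse class response rate inflates each class back to its sampled size, so the class weight is n_sampled:
  high school: 340 × 19.7 = 6698
  some college: 240 × 41.6 = 9984
  associate degree: 160 × 32.6 = 5216
  bachelor's degree: 340 × 28.7 = 9758
Adjusted estimate = 31,656 / 1,080 = 29.3111 → 29.3%.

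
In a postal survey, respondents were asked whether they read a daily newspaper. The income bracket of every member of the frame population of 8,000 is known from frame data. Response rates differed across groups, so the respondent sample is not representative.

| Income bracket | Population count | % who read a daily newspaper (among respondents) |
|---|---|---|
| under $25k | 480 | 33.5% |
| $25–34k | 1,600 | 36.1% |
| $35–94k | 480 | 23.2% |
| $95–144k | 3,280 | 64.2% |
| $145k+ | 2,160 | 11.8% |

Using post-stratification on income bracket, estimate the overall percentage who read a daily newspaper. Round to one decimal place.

Each cell contributes population-share × respondent value:
  under $25k: (480/8,000) × 33.5 = 2.01
  $25–34k: (1,600/8,000) × 36.1 = 7.22
  $35–94k: (480/8,000) × 23.2 = 1.392
  $95–144k: (3,280/8,000) × 64.2 = 26.322
  $145k+: (2,160/8,000) × 11.8 = 3.186
Post-stratified estimate = 40.13 → 40.1%.

40.1%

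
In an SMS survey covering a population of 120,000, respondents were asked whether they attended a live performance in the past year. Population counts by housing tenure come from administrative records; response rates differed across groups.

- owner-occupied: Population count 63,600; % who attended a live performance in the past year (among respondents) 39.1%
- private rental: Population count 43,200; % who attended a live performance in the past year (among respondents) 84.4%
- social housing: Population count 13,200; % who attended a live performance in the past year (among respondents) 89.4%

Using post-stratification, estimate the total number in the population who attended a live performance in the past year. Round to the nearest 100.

Estimated count per cell = population count × respondent percentage:
  owner-occupied: 63,600 × 39.1% = 24867.6
  private rental: 43,200 × 84.4% = 36460.8
  social housing: 13,200 × 89.4% = 11800.8
Estimated total = 73129.2 → 73,100.

73,100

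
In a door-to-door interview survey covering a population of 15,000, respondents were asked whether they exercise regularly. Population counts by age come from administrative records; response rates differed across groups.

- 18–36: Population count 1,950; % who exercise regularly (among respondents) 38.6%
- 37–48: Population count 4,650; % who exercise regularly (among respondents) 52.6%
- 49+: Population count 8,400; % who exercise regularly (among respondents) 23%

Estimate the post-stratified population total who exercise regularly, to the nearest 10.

5,130

Estimated count per cell = population count × respondent percentage:
  18–36: 1,950 × 38.6% = 752.7
  37–48: 4,650 × 52.6% = 2445.9
  49+: 8,400 × 23% = 1932
Estimated total = 5130.6 → 5,130.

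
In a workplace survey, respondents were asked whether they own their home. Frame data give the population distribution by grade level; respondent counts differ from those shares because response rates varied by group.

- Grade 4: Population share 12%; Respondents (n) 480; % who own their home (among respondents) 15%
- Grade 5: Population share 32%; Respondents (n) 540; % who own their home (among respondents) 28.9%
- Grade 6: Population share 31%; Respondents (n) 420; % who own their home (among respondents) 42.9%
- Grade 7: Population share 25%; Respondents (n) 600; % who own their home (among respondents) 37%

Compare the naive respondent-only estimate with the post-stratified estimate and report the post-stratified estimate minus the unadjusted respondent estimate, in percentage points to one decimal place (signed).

+2.7 percentage points

Unadjusted (pooled respondent) estimate weights by respondent counts:
  (480/2040)×15 + (540/2040)×28.9 + (420/2040)×42.9 + (600/2040)×37 = 30.8941%
Post-stratified estimate weights by population shares:
  0.12×15 + 0.32×28.9 + 0.31×42.9 + 0.25×37 = 33.597%
Difference = 33.597 − 30.8941 = 2.7029 pp.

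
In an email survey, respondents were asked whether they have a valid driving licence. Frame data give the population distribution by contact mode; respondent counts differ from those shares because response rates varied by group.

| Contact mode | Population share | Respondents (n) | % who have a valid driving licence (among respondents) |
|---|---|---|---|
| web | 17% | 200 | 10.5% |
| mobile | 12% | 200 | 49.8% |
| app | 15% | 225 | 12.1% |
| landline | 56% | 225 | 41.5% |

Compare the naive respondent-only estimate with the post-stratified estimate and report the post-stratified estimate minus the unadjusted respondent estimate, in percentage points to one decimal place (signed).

Without adjustment, the pooled respondent share is:
  (200/850)×10.5 + (200/850)×49.8 + (225/850)×12.1 + (225/850)×41.5 = 28.3765%
Post-stratifying to population shares instead:
  0.17×10.5 + 0.12×49.8 + 0.15×12.1 + 0.56×41.5 = 32.816%
Difference = 32.816 − 28.3765 = 4.4395 pp.

+4.4 percentage points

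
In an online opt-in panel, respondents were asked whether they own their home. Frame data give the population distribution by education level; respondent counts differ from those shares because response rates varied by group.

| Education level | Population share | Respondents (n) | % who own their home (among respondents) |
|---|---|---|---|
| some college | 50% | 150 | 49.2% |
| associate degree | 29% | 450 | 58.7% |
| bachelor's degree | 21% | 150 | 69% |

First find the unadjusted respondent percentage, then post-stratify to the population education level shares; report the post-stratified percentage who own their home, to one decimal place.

Naive respondent-only estimate (weights = respondent counts):
  (150/750)×49.2 + (450/750)×58.7 + (150/750)×69 = 58.86%
Post-stratifying to population shares instead:
  0.5×49.2 + 0.29×58.7 + 0.21×69 = 56.113%

56.1%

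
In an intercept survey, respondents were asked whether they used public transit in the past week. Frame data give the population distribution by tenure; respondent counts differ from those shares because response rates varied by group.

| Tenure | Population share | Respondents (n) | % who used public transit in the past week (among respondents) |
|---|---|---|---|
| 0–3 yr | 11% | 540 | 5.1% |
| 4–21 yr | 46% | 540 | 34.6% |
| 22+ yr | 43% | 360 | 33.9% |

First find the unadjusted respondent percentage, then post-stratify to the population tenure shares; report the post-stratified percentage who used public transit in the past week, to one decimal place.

Naive respondent-only estimate (weights = respondent counts):
  (540/1440)×5.1 + (540/1440)×34.6 + (360/1440)×33.9 = 23.3625%
Reweighting by population tenure shares:
  0.11×5.1 + 0.46×34.6 + 0.43×33.9 = 31.054%

31.1%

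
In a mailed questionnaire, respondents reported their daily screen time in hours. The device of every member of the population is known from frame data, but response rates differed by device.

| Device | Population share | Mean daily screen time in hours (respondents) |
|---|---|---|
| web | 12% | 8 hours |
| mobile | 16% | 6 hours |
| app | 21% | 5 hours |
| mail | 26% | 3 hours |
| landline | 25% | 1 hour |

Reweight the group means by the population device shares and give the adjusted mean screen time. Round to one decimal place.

4.0

Post-stratification weights by population share, not respondent share:
  web: 0.12 × 8 = 0.96
  mobile: 0.16 × 6 = 0.96
  app: 0.21 × 5 = 1.05
  mail: 0.26 × 3 = 0.78
  landline: 0.25 × 1 = 0.25
Post-stratified estimate = 4 → 4.0.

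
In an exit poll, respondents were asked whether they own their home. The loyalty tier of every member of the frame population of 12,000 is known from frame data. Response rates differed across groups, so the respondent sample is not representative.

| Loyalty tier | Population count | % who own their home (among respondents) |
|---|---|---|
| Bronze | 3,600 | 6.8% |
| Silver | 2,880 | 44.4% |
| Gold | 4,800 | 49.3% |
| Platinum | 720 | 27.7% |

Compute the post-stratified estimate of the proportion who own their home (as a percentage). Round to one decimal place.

34.1%

Reweight to the known loyalty tier distribution:
  Bronze: (3,600/12,000) × 6.8 = 2.04
  Silver: (2,880/12,000) × 44.4 = 10.656
  Gold: (4,800/12,000) × 49.3 = 19.72
  Platinum: (720/12,000) × 27.7 = 1.662
Post-stratified estimate = 34.078 → 34.1%.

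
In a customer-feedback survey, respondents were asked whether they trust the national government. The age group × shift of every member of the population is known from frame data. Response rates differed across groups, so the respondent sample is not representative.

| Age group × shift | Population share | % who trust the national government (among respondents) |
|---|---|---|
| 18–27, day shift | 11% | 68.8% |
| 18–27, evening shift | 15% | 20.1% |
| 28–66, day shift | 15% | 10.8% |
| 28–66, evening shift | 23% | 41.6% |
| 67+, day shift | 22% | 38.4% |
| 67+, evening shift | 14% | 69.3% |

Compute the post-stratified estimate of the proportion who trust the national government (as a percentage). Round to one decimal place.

Post-stratification weights by population share, not respondent share:
  18–27, day shift: 0.11 × 68.8 = 7.568
  18–27, evening shift: 0.15 × 20.1 = 3.015
  28–66, day shift: 0.15 × 10.8 = 1.62
  28–66, evening shift: 0.23 × 41.6 = 9.568
  67+, day shift: 0.22 × 38.4 = 8.448
  67+, evening shift: 0.14 × 69.3 = 9.702
Post-stratified estimate = 39.921 → 39.9%.

39.9%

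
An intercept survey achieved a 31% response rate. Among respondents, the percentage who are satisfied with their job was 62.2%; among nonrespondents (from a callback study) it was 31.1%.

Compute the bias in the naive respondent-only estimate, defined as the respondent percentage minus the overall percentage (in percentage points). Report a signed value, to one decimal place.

Nonresponse fraction = 1 − 0.31 = 0.69.
Bias = (nonresponse fraction) × (respondent percentage − nonrespondent percentage)
     = 0.69 × (62.2 − 31.1) = 0.69 × 31.1 = 21.459.

+21.5 percentage points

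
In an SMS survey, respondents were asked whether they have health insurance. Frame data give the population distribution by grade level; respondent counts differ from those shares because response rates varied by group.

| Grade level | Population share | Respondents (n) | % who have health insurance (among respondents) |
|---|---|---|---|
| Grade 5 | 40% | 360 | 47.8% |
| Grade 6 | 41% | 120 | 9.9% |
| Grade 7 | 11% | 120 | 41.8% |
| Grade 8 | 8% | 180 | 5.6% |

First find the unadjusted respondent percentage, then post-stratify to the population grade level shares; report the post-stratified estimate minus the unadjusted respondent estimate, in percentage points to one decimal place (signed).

Without adjustment, the pooled respondent share is:
  (360/780)×47.8 + (120/780)×9.9 + (120/780)×41.8 + (180/780)×5.6 = 31.3077%
Post-stratified estimate weights by population shares:
  0.4×47.8 + 0.41×9.9 + 0.11×41.8 + 0.08×5.6 = 28.225%
Difference = 28.225 − 31.3077 = -3.0827 pp.

-3.1 percentage points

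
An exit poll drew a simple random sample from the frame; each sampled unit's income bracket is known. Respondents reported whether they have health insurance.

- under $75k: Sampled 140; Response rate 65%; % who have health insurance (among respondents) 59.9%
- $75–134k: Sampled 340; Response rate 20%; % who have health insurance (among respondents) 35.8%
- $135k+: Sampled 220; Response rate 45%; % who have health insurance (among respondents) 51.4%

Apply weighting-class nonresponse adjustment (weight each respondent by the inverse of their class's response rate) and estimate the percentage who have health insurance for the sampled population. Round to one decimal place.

Weighting each respondent by the inverse class response rate inflates each class back to its sampled size, so the class weight is n_sampled:
  under $75k: 140 × 59.9 = 8386
  $75–134k: 340 × 35.8 = 12172
  $135k+: 220 × 51.4 = 11,308
Adjusted estimate = 31,866 / 700 = 45.5229 → 45.5%.

45.5%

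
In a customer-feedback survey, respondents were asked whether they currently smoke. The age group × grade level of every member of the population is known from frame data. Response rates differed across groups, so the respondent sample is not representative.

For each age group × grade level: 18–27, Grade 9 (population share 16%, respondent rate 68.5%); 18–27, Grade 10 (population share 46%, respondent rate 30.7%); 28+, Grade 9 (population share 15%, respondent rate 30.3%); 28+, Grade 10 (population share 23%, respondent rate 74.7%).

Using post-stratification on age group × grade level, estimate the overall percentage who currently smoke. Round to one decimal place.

Each cell contributes population-share × respondent value:
  18–27, Grade 9: 0.16 × 68.5 = 10.96
  18–27, Grade 10: 0.46 × 30.7 = 14.122
  28+, Grade 9: 0.15 × 30.3 = 4.545
  28+, Grade 10: 0.23 × 74.7 = 17.181
Post-stratified estimate = 46.808 → 46.8%.

46.8%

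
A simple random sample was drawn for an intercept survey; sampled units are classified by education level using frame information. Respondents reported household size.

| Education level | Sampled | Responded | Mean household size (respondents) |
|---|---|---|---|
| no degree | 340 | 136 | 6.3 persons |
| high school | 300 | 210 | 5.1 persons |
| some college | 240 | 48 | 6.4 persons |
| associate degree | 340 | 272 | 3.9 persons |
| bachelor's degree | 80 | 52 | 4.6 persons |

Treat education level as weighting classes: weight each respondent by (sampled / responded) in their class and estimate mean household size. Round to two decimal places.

Class response rates: no degree 136/340 = 40%, high school 210/300 = 70%, some college 48/240 = 20%, associate degree 272/340 = 80%, bachelor's degree 52/80 = 65%.
Each respondent's weight = sampled/responded in their class; summing within a class gives n_sampled, so:
  no degree: 340 × 6.3 = 2142
  high school: 300 × 5.1 = 1530
  some college: 240 × 6.4 = 1536
  associate degree: 340 × 3.9 = 1326
  bachelor's degree: 80 × 4.6 = 368
Adjusted estimate = 6902 / 1,300 = 5.30923 → 5.31.

5.31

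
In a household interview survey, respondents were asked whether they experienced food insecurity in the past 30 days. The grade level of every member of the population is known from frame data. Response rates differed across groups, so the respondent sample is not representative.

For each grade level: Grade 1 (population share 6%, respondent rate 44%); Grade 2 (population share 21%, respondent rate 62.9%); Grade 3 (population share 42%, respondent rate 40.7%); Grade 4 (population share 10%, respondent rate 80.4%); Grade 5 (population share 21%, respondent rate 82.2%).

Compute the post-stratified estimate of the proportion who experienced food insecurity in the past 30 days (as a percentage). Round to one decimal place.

58.2%

Reweight to the known grade level distribution:
  Grade 1: 0.06 × 44 = 2.64
  Grade 2: 0.21 × 62.9 = 13.209
  Grade 3: 0.42 × 40.7 = 17.094
  Grade 4: 0.1 × 80.4 = 8.04
  Grade 5: 0.21 × 82.2 = 17.262
Post-stratified estimate = 58.245 → 58.2%.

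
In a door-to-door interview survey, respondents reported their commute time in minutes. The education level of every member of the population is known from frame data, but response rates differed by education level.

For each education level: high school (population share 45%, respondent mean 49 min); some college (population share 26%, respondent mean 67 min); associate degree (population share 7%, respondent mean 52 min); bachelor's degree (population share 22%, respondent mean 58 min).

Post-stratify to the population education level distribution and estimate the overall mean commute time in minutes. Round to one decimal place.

Each cell contributes population-share × respondent value:
  high school: 0.45 × 49 = 22.05
  some college: 0.26 × 67 = 17.42
  associate degree: 0.07 × 52 = 3.64
  bachelor's degree: 0.22 × 58 = 12.76
Post-stratified estimate = 55.87 → 55.9.

55.9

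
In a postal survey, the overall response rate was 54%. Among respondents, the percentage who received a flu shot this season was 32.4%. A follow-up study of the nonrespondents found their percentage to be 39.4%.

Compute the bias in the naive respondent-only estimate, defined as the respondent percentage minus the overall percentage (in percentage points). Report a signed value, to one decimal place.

Nonresponse fraction = 1 − 0.54 = 0.46.
Bias = (nonresponse fraction) × (respondent percentage − nonrespondent percentage)
     = 0.46 × (32.4 − 39.4) = 0.46 × -7 = -3.22.

-3.2 percentage points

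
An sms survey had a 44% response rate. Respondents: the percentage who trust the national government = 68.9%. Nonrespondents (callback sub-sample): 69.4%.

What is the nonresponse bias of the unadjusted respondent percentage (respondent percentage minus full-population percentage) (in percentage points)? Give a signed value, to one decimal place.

Nonresponse fraction = 1 − 0.44 = 0.56.
Bias = (nonresponse fraction) × (respondent percentage − nonrespondent percentage)
     = 0.56 × (68.9 − 69.4) = 0.56 × -0.5 = -0.28.

-0.3 percentage points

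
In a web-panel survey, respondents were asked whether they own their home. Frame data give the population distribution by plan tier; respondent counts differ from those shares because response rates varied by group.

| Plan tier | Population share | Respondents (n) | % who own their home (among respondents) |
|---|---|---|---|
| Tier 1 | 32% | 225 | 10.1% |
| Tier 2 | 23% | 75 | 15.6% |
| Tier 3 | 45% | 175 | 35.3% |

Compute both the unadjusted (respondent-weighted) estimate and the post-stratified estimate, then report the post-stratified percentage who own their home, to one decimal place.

Naive respondent-only estimate (weights = respondent counts):
  (225/475)×10.1 + (75/475)×15.6 + (175/475)×35.3 = 20.2526%
Post-stratified estimate weights by population shares:
  0.32×10.1 + 0.23×15.6 + 0.45×35.3 = 22.705%

22.7%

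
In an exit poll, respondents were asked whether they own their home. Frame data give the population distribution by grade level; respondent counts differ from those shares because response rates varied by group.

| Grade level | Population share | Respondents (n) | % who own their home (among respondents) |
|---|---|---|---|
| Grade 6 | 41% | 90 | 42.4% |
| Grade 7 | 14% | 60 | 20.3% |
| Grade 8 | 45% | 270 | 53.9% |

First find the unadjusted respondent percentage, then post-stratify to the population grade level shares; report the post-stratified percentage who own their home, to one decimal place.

44.5%

Naive respondent-only estimate (weights = respondent counts):
  (90/420)×42.4 + (60/420)×20.3 + (270/420)×53.9 = 46.6357%
Reweighting by population grade level shares:
  0.41×42.4 + 0.14×20.3 + 0.45×53.9 = 44.481%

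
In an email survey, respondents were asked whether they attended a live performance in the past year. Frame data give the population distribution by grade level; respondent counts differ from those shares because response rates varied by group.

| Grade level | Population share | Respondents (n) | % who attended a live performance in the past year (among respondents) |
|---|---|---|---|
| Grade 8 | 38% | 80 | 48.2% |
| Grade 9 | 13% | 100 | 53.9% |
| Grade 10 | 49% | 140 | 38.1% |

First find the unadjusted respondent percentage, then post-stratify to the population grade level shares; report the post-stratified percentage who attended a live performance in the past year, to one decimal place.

44.0%

Naive respondent-only estimate (weights = respondent counts):
  (80/320)×48.2 + (100/320)×53.9 + (140/320)×38.1 = 45.5625%
Post-stratified estimate weights by population shares:
  0.38×48.2 + 0.13×53.9 + 0.49×38.1 = 43.992%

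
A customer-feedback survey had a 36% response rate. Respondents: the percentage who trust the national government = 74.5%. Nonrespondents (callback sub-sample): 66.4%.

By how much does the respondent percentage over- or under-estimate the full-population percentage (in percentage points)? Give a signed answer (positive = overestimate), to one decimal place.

+5.2 percentage points

Nonresponse fraction = 1 − 0.36 = 0.64.
Bias = (nonresponse fraction) × (respondent percentage − nonrespondent percentage)
     = 0.64 × (74.5 − 66.4) = 0.64 × 8.1 = 5.184.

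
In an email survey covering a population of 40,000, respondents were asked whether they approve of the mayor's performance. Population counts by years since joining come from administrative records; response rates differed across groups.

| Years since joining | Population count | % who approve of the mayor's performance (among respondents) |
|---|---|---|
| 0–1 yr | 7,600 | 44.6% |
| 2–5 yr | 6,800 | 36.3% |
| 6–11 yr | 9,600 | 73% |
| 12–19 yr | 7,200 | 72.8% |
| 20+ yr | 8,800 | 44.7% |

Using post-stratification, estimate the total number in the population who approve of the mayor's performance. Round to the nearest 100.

22,000

Estimated count per cell = population count × respondent percentage:
  0–1 yr: 7,600 × 44.6% = 3389.6
  2–5 yr: 6,800 × 36.3% = 2468.4
  6–11 yr: 9,600 × 73% = 7008
  12–19 yr: 7,200 × 72.8% = 5241.6
  20+ yr: 8,800 × 44.7% = 3933.6
Estimated total = 22041.2 → 22,000.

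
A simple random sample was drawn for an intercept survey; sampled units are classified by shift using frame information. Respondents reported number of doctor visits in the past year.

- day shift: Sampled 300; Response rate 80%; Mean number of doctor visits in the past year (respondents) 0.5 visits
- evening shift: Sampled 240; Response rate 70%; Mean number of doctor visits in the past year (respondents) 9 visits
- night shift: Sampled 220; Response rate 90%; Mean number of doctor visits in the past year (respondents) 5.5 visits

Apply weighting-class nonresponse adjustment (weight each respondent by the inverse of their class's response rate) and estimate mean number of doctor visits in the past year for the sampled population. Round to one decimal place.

4.6

Inverse-response-rate weighting restores each class to its sampled count, so class totals weight by n_sampled:
  day shift: 300 × 0.5 = 150
  evening shift: 240 × 9 = 2160
  night shift: 220 × 5.5 = 1210
Adjusted estimate = 3520 / 760 = 4.63158 → 4.6.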